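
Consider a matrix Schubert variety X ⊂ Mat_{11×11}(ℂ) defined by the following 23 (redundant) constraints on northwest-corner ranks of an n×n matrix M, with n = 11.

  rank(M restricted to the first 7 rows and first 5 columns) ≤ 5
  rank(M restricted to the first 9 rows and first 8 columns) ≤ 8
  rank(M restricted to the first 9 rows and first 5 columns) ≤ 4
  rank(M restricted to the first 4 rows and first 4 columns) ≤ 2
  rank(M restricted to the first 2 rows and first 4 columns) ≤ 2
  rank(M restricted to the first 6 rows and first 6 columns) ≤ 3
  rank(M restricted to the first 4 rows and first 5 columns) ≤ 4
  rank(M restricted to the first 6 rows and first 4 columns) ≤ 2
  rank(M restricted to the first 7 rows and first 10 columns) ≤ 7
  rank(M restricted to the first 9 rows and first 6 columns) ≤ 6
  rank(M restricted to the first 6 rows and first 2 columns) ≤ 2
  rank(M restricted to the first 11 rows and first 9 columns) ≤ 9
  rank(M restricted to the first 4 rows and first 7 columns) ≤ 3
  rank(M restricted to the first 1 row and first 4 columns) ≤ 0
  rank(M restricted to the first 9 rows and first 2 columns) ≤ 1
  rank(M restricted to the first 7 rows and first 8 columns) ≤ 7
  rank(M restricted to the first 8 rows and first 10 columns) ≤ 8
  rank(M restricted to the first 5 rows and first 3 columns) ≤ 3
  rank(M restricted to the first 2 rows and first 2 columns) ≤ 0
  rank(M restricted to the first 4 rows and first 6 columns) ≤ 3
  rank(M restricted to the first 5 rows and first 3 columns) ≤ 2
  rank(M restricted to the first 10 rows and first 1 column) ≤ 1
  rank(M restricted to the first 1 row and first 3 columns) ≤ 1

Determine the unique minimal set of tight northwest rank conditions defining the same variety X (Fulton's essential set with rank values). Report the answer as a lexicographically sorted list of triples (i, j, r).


Propagating the 23 rank bounds to every northwest block:

  R[1]: 0  0  0  0  1  1  1  1  1  1  1
  R[2]: 0  0  1  1  2  2  2  2  2  2  2
  R[3]: 1  1  2  2  3  3  3  3  3  3  3
  R[4]: 1  1  2  2  3  3  3  4  4  4  4
  R[5]: 1  1  2  2  3  3  4  5  5  5  5
  R[6]: 1  1  2  2  3  3  4  5  6  6  6
  R[7]: 1  1  2  3  4  4  5  6  7  7  7
  R[8]: 1  1  2  3  4  5  6  7  8  8  8
  R[9]: 1  1  2  3  4  5  6  7  8  9  9
  R[10]: 1  2  3  4  5  6  7  8  9  10  10
  R[11]: 1  2  3  4  5  6  7  8  9  10  11

so w = (5, 3, 1, 8, 7, 9, 4, 6, 10, 2, 11).

|D(w)|=19, |Ess(w)|=6:

[(1, 4, 0), (2, 2, 0), (4, 7, 3), (6, 4, 2), (6, 6, 3), (9, 2, 1)]


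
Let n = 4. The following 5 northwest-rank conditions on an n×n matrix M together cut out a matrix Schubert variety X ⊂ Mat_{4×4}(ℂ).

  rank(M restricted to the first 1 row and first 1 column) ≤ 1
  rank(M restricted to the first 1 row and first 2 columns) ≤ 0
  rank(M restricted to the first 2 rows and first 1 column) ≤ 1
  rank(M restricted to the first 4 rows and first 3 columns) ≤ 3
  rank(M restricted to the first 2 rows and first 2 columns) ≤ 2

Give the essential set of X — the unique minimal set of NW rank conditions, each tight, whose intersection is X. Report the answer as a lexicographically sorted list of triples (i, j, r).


Reconstructing r_w from the 5 given conditions:

  i=1: 0 0 1 1
  i=2: 1 1 2 2
  i=3: 1 2 3 3
  i=4: 1 2 3 4

giving w = (3, 1, 2, 4) via Δ²R.

ℓ(w)=2; the 1 essential cell (i,j,r):

[(1, 2, 0)]


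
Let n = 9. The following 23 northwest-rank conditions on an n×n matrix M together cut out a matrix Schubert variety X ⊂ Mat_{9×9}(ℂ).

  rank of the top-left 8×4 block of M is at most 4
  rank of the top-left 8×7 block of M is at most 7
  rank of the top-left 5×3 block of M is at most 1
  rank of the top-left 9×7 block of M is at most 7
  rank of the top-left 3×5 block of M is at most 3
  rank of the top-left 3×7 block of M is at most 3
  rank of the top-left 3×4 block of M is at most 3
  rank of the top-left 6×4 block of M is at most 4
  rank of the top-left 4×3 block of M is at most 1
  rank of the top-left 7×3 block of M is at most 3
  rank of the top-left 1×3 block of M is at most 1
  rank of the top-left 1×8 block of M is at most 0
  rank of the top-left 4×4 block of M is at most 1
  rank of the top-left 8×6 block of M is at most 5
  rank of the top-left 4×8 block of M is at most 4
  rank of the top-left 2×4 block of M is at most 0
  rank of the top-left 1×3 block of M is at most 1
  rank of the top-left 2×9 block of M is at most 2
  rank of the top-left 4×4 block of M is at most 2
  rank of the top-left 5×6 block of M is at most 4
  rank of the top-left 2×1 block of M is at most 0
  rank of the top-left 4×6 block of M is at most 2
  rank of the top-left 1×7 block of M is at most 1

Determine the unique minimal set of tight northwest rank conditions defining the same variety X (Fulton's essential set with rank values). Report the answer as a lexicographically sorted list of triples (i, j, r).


Computing R[i][j] = min implied NW-rank bound (n=9, 23 conditions):

  0 | 0 | 0 | 0 | 0 | 0 | 0 | 0 | 1
  0 | 0 | 0 | 0 | 1 | 1 | 1 | 1 | 2
  1 | 1 | 1 | 1 | 2 | 2 | 2 | 2 | 3
  1 | 1 | 1 | 1 | 2 | 2 | 3 | 3 | 4
  1 | 1 | 1 | 2 | 3 | 3 | 4 | 4 | 5
  1 | 2 | 2 | 3 | 4 | 4 | 5 | 5 | 6
  1 | 2 | 3 | 4 | 5 | 5 | 6 | 6 | 7
  1 | 2 | 3 | 4 | 5 | 5 | 6 | 7 | 8
  1 | 2 | 3 | 4 | 5 | 6 | 7 | 8 | 9

reading off 1-entries of Δ²R: w = (9, 5, 1, 7, 4, 2, 3, 8, 6).

6 SE-corners of the 19-cell Rothe diagram give Ess(w):

[(1, 8, 0), (2, 4, 0), (4, 4, 1), (4, 6, 2), (5, 3, 1), (8, 6, 5)]


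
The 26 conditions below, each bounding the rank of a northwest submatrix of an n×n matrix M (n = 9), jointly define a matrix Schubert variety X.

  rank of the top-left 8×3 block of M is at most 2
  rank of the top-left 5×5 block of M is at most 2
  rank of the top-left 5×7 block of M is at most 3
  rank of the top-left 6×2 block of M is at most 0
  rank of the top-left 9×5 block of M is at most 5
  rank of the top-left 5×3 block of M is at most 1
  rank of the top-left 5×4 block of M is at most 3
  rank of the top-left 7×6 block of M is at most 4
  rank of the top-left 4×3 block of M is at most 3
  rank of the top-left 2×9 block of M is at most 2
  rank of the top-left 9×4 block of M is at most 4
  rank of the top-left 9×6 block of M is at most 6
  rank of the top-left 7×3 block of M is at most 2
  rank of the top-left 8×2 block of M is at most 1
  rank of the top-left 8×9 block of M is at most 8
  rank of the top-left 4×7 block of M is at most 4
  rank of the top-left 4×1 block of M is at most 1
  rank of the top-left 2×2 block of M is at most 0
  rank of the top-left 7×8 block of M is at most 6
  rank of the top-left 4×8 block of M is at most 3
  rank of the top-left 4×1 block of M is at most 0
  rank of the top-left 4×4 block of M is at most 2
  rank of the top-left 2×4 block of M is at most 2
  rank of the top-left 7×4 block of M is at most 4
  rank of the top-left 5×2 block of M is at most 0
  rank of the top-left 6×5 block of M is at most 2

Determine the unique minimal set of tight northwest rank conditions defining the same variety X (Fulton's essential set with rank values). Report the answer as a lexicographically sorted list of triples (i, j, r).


Recovering R(i,j) via the rank-extension bound from the 26 conditions:

  0 | 0 | 1 | 1 | 1 | 1 | 1 | 1 | 1
  0 | 0 | 1 | 2 | 2 | 2 | 2 | 2 | 2
  0 | 0 | 1 | 2 | 2 | 3 | 3 | 3 | 3
  0 | 0 | 1 | 2 | 2 | 3 | 3 | 3 | 4
  0 | 0 | 1 | 2 | 2 | 3 | 3 | 4 | 5
  0 | 0 | 1 | 2 | 2 | 3 | 4 | 5 | 6
  1 | 1 | 2 | 3 | 3 | 4 | 5 | 6 | 7
  1 | 1 | 2 | 3 | 4 | 5 | 6 | 7 | 8
  1 | 2 | 3 | 4 | 5 | 6 | 7 | 8 | 9

reading off 1-entries of Δ²R: w = (3, 4, 6, 9, 8, 7, 1, 5, 2).

|D(w)|=20, |Ess(w)|=5:

[(4, 8, 3), (5, 7, 3), (6, 2, 0), (6, 5, 2), (8, 2, 1)]


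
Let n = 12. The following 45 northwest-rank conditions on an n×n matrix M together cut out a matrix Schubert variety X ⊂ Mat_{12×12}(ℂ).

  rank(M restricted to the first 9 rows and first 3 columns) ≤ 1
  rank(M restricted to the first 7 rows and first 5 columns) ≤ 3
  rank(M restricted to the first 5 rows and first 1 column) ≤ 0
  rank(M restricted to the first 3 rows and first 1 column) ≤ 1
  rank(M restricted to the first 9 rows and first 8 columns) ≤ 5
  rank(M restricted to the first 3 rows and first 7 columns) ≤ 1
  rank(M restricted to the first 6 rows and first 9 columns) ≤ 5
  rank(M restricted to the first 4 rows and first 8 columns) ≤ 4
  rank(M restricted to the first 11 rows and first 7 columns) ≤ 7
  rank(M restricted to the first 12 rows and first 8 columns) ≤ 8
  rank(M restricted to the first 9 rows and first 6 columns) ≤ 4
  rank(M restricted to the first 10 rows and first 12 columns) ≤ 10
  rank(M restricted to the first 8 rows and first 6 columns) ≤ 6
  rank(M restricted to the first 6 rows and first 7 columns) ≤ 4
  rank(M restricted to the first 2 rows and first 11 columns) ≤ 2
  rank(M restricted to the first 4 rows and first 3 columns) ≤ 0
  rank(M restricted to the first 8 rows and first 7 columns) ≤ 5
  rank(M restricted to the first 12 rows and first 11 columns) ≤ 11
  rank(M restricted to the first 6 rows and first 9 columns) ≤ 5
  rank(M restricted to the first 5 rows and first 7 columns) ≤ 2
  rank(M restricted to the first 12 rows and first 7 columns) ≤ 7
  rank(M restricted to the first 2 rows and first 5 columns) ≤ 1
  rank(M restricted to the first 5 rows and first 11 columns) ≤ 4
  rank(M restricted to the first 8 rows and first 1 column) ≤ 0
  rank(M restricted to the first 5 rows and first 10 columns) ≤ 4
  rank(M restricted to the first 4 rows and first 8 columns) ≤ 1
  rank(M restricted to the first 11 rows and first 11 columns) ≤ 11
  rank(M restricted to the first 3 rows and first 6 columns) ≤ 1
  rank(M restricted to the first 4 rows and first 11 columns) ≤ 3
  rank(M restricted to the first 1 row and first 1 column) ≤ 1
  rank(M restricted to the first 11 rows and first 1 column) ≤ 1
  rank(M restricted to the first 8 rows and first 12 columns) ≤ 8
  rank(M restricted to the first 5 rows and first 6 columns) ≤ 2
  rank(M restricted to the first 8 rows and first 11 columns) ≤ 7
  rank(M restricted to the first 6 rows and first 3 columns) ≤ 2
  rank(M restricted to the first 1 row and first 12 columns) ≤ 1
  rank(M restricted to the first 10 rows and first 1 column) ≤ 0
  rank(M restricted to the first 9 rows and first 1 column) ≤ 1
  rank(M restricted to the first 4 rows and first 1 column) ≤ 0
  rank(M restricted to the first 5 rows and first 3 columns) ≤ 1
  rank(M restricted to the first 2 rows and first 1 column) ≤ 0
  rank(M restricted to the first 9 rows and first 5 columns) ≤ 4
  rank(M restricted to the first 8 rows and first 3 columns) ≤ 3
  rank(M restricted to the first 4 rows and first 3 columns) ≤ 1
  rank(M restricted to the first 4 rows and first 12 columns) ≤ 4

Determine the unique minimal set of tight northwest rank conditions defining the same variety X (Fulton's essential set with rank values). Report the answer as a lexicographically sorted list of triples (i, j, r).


Reconstructing r_w from the 45 given conditions:

  row 1: 0 | 0 | 0 | 1 | 1 | 1 | 1 | 1 | 1 | 1 | 1 | 1
  row 2: 0 | 0 | 0 | 1 | 1 | 1 | 1 | 1 | 2 | 2 | 2 | 2
  row 3: 0 | 0 | 0 | 1 | 1 | 1 | 1 | 1 | 2 | 3 | 3 | 3
  row 4: 0 | 0 | 0 | 1 | 1 | 1 | 1 | 1 | 2 | 3 | 3 | 4
  row 5: 0 | 1 | 1 | 2 | 2 | 2 | 2 | 2 | 3 | 4 | 4 | 5
  row 6: 0 | 1 | 1 | 2 | 3 | 3 | 3 | 3 | 4 | 5 | 5 | 6
  row 7: 0 | 1 | 1 | 2 | 3 | 4 | 4 | 4 | 5 | 6 | 6 | 7
  row 8: 0 | 1 | 1 | 2 | 3 | 4 | 5 | 5 | 6 | 7 | 7 | 8
  row 9: 0 | 1 | 1 | 2 | 3 | 4 | 5 | 5 | 6 | 7 | 8 | 9
  row 10: 0 | 1 | 2 | 3 | 4 | 5 | 6 | 6 | 7 | 8 | 9 | 10
  row 11: 1 | 2 | 3 | 4 | 5 | 6 | 7 | 7 | 8 | 9 | 10 | 11
  row 12: 1 | 2 | 3 | 4 | 5 | 6 | 7 | 8 | 9 | 10 | 11 | 12

second differences of R give the permutation w = (4, 9, 10, 12, 2, 5, 6, 7, 11, 3, 1, 8).

D(w) has 36 cells with 6 SE-corners; essential set:

[(4, 3, 0), (4, 8, 1), (4, 11, 3), (9, 3, 1), (9, 8, 5), (10, 1, 0)]


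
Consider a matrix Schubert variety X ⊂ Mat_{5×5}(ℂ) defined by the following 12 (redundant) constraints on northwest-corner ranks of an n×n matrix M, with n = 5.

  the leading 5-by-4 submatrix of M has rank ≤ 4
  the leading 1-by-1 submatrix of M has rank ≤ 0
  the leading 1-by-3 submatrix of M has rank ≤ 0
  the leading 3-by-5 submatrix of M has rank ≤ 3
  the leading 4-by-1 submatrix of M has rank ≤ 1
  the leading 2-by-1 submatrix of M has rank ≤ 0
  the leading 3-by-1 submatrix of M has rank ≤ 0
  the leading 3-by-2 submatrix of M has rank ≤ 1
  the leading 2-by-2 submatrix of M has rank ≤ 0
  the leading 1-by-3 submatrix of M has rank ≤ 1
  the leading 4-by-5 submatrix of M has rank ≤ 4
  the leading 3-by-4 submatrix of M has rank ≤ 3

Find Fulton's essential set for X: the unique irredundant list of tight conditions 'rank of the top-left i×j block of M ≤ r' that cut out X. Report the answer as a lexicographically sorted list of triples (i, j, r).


Propagating the 12 rank bounds to every northwest block:

  R[1]: 0 | 0 | 0 | 1 | 1
  R[2]: 0 | 0 | 1 | 2 | 2
  R[3]: 0 | 1 | 2 | 3 | 3
  R[4]: 1 | 2 | 3 | 4 | 4
  R[5]: 1 | 2 | 3 | 4 | 5

so w = (4, 3, 2, 1, 5).

ℓ(w)=6; the 3 essential cells (i,j,r):

[(1, 3, 0), (2, 2, 0), (3, 1, 0)]


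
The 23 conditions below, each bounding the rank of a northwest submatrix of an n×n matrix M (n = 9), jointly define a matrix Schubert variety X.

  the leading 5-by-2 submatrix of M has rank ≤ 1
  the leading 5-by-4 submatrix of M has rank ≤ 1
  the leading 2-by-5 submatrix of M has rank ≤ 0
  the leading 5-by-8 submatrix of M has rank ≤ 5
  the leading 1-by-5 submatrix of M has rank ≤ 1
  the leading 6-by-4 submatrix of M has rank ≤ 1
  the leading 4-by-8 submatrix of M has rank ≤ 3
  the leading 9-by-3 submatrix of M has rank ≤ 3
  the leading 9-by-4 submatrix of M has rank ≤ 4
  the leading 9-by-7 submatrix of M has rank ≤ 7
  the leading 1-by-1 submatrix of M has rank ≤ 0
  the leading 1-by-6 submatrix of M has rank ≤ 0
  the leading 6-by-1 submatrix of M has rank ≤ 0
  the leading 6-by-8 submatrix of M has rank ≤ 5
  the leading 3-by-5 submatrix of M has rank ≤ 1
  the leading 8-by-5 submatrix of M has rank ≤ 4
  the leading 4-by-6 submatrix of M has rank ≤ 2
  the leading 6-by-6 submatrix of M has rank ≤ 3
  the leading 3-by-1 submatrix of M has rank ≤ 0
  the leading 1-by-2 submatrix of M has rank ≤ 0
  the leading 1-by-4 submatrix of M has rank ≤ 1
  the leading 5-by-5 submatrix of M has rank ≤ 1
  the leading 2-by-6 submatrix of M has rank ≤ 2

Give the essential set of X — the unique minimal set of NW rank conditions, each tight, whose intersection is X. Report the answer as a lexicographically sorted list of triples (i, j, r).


Rank table r_w(9×9) implied by the 23 constraints:

  R[1]: 0  0  0  0  0  0  1  1  1
  R[2]: 0  0  0  0  0  1  2  2  2
  R[3]: 0  1  1  1  1  2  3  3  3
  R[4]: 0  1  1  1  1  2  3  3  4
  R[5]: 0  1  1  1  1  2  3  4  5
  R[6]: 0  1  1  1  2  3  4  5  6
  R[7]: 1  2  2  2  3  4  5  6  7
  R[8]: 1  2  3  3  4  5  6  7  8
  R[9]: 1  2  3  4  5  6  7  8  9

second differences of R give the permutation w = (7, 6, 2, 9, 8, 5, 1, 3, 4).

D(w) has 24 cells with 6 SE-corners; essential set:

[(1, 6, 0), (2, 5, 0), (4, 8, 3), (5, 5, 1), (6, 1, 0), (6, 4, 1)]


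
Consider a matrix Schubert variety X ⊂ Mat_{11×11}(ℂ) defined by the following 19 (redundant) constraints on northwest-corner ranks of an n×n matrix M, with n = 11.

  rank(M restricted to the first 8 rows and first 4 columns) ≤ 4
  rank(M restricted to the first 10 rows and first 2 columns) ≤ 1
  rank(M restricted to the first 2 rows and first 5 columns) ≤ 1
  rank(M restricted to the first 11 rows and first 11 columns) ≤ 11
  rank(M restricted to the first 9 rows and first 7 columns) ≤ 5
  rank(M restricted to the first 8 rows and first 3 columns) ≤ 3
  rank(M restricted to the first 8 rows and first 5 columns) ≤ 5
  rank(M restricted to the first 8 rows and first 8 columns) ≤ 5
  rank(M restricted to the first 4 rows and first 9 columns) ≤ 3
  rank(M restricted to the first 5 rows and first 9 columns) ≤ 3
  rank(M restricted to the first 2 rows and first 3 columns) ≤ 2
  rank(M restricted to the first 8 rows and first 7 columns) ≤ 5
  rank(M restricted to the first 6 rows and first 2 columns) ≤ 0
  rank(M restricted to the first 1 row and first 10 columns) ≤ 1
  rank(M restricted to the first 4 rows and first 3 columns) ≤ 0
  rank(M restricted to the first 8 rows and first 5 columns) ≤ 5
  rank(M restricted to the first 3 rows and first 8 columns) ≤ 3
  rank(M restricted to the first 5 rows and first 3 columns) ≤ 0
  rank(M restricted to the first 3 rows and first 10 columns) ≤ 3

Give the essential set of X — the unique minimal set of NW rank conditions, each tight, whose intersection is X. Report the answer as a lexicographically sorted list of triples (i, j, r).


The tightest implied rank at each (i,j), from the 19 conditions:

  0 0 0 1 1 1 1 1 1 1 1
  0 0 0 1 1 2 2 2 2 2 2
  0 0 0 1 2 3 3 3 3 3 3
  0 0 0 1 2 3 3 3 3 4 4
  0 0 0 1 2 3 3 3 3 4 5
  0 0 1 2 3 4 4 4 4 5 6
  1 1 2 3 4 5 5 5 5 6 7
  1 1 2 3 4 5 5 5 6 7 8
  1 1 2 3 4 5 5 6 7 8 9
  1 1 2 3 4 5 6 7 8 9 10
  1 2 3 4 5 6 7 8 9 10 11

the unique w with this rank table is (4, 6, 5, 10, 11, 3, 1, 9, 8, 7, 2).

ℓ(w)=30; the 7 essential cells (i,j,r):

[(2, 5, 1), (5, 3, 0), (5, 9, 3), (6, 2, 0), (8, 8, 5), (9, 7, 5), (10, 2, 1)]


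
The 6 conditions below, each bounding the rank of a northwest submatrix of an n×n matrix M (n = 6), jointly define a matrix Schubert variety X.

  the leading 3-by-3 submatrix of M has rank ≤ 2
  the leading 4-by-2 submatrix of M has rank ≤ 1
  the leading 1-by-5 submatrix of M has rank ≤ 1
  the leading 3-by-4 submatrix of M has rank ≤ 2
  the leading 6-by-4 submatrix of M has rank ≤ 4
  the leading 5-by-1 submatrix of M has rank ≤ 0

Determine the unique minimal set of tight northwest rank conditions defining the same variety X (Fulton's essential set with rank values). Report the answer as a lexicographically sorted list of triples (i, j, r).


Recovering R(i,j) via the rank-extension bound from the 6 conditions:

  0 | 1 | 1 | 1 | 1 | 1
  0 | 1 | 2 | 2 | 2 | 2
  0 | 1 | 2 | 2 | 3 | 3
  0 | 1 | 2 | 3 | 4 | 4
  0 | 1 | 2 | 3 | 4 | 5
  1 | 2 | 3 | 4 | 5 | 6

second differences of R give the permutation w = (2, 3, 5, 4, 6, 1).

ℓ(w)=6; the 2 essential cells (i,j,r):

[(3, 4, 2), (5, 1, 0)]


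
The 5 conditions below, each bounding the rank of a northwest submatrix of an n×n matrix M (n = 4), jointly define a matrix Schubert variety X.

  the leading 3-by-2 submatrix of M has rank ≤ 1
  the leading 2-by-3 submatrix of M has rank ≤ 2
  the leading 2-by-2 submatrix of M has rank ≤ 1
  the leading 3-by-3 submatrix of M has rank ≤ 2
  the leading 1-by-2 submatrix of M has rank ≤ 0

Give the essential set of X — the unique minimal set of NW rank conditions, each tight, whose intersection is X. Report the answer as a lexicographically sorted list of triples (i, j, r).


Recovering R(i,j) via the rank-extension bound from the 5 conditions:

  R[1]: 0, 0, 1, 1
  R[2]: 1, 1, 2, 2
  R[3]: 1, 1, 2, 3
  R[4]: 1, 2, 3, 4

hence w(1..4) = (3, 1, 4, 2).

Fulton essential set (2 of the 3 Rothe cells):

[(1, 2, 0), (3, 2, 1)]


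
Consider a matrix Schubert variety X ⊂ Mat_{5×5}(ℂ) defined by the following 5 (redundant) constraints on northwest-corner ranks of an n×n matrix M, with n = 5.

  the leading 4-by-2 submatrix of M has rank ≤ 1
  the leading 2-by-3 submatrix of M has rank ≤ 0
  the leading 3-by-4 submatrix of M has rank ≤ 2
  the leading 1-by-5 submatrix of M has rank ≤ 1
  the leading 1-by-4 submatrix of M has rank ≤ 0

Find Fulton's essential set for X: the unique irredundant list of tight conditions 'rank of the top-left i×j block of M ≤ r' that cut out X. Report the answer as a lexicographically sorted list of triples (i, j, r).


The tightest implied rank at each (i,j), from the 5 conditions:

  i=1: 0  0  0  0  1
  i=2: 0  0  0  1  2
  i=3: 1  1  1  2  3
  i=4: 1  1  2  3  4
  i=5: 1  2  3  4  5

the unique w with this rank table is (5, 4, 1, 3, 2).

|D(w)|=8, |Ess(w)|=3:

[(1, 4, 0), (2, 3, 0), (4, 2, 1)]


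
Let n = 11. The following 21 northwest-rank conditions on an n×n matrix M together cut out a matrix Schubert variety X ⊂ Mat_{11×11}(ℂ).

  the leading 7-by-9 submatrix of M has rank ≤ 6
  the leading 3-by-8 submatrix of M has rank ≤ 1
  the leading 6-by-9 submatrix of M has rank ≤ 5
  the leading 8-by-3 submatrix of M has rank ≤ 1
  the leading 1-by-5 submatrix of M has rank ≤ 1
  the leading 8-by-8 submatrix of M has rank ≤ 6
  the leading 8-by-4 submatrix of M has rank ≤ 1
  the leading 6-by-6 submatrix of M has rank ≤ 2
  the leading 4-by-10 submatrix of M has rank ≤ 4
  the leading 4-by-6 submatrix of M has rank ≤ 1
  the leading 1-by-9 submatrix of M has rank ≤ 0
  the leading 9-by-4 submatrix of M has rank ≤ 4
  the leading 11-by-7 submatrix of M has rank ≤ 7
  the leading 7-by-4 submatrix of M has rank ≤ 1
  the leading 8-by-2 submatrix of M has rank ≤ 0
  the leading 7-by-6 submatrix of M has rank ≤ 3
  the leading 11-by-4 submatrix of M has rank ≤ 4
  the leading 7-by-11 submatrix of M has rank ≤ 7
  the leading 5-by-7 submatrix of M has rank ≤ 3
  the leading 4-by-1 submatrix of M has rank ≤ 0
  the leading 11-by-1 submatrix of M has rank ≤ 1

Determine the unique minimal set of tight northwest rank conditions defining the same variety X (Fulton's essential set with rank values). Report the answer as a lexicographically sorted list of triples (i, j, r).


The tightest implied rank at each (i,j), from the 21 conditions:

  row 1: 0  0  0  0  0  0  0  0  0  1  1
  row 2: 0  0  1  1  1  1  1  1  1  2  2
  row 3: 0  0  1  1  1  1  1  1  2  3  3
  row 4: 0  0  1  1  1  1  2  2  3  4  4
  row 5: 0  0  1  1  2  2  3  3  4  5  5
  row 6: 0  0  1  1  2  2  3  4  5  6  6
  row 7: 0  0  1  1  2  3  4  5  6  7  7
  row 8: 0  0  1  1  2  3  4  5  6  7  8
  row 9: 1  1  2  2  3  4  5  6  7  8  9
  row 10: 1  2  3  3  4  5  6  7  8  9  10
  row 11: 1  2  3  4  5  6  7  8  9  10  11

hence w(1..11) = (10, 3, 9, 7, 5, 8, 6, 11, 1, 2, 4).

|D(w)|=36, |Ess(w)|=6:

[(1, 9, 0), (3, 8, 1), (4, 6, 1), (6, 6, 2), (8, 2, 0), (8, 4, 1)]


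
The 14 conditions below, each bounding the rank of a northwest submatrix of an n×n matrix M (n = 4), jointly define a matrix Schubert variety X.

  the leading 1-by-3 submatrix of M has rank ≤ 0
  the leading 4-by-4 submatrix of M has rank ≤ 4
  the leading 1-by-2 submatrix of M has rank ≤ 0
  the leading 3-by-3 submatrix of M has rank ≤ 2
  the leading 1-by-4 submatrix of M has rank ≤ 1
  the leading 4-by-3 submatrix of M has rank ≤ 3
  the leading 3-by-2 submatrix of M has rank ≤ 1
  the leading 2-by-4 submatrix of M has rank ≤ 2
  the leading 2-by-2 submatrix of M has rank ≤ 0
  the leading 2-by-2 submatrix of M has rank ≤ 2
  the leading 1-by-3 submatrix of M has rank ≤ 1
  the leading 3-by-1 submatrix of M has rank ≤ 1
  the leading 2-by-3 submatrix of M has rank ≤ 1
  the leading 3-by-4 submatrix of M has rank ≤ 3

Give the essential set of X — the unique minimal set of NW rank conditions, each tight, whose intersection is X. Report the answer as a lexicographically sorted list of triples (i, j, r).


Computing R[i][j] = min implied NW-rank bound (n=4, 14 conditions):

  R[1]: 0 | 0 | 0 | 1
  R[2]: 0 | 0 | 1 | 2
  R[3]: 1 | 1 | 2 | 3
  R[4]: 1 | 2 | 3 | 4

reading off 1-entries of Δ²R: w = (4, 3, 1, 2).

Rothe diagram D(w) (5 cells), 2 SE-corners (essential conditions):

[(1, 3, 0), (2, 2, 0)]


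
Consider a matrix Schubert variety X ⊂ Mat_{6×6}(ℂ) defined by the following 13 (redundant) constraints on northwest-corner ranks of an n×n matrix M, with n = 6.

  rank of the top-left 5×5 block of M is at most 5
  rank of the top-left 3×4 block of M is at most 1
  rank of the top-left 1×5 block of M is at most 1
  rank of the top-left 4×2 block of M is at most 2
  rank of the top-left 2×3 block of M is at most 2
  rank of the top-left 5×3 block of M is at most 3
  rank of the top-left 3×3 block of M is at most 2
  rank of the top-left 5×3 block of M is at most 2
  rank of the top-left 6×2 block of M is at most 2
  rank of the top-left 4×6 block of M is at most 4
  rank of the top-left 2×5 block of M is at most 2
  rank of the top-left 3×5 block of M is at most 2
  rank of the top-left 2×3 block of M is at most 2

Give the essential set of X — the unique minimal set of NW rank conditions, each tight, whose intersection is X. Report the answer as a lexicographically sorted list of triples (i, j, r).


Reconstructing r_w from the 13 given conditions:

  row 1: 1  1  1  1  1  1
  row 2: 1  1  1  1  2  2
  row 3: 1  1  1  1  2  3
  row 4: 1  2  2  2  3  4
  row 5: 1  2  2  3  4  5
  row 6: 1  2  3  4  5  6

hence w(1..6) = (1, 5, 6, 2, 4, 3).

Rothe diagram D(w) (7 cells), 2 SE-corners (essential conditions):

[(3, 4, 1), (5, 3, 2)]


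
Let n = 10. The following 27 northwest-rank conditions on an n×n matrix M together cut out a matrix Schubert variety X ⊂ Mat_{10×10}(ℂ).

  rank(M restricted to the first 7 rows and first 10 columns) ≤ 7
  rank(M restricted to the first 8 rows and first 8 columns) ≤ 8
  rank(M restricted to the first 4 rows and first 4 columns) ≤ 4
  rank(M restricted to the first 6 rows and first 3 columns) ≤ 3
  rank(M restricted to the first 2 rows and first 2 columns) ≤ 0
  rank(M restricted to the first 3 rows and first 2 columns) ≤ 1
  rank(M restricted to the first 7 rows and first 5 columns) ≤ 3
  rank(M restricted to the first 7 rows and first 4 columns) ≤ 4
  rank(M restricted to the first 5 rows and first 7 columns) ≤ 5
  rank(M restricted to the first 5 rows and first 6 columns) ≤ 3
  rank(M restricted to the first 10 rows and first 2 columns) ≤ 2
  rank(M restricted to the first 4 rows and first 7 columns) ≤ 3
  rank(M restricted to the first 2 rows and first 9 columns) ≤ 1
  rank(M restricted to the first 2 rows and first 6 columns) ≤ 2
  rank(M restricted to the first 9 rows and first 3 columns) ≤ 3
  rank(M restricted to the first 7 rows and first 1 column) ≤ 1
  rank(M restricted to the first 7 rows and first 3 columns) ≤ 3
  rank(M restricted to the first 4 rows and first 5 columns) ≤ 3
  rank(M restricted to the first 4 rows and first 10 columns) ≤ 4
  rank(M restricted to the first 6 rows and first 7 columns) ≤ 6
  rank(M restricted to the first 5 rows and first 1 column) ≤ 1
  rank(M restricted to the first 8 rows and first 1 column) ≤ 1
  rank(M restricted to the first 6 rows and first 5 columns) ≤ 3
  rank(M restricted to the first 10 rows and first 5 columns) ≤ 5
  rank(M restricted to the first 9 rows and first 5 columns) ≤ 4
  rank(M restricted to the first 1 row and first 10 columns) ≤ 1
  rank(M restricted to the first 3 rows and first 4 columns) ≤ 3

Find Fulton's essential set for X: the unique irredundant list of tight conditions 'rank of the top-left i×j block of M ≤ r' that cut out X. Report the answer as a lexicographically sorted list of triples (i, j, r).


The tightest implied rank at each (i,j), from the 27 conditions:

  0 | 0 | 1 | 1 | 1 | 1 | 1 | 1 | 1 | 1
  0 | 0 | 1 | 1 | 1 | 1 | 1 | 1 | 1 | 2
  1 | 1 | 2 | 2 | 2 | 2 | 2 | 2 | 2 | 3
  1 | 2 | 3 | 3 | 3 | 3 | 3 | 3 | 3 | 4
  1 | 2 | 3 | 3 | 3 | 3 | 4 | 4 | 4 | 5
  1 | 2 | 3 | 3 | 3 | 4 | 5 | 5 | 5 | 6
  1 | 2 | 3 | 3 | 3 | 4 | 5 | 6 | 6 | 7
  1 | 2 | 3 | 4 | 4 | 5 | 6 | 7 | 7 | 8
  1 | 2 | 3 | 4 | 4 | 5 | 6 | 7 | 8 | 9
  1 | 2 | 3 | 4 | 5 | 6 | 7 | 8 | 9 | 10

hence w(1..10) = (3, 10, 1, 2, 7, 6, 8, 4, 9, 5).

Rothe diagram D(w) (18 cells), 5 SE-corners (essential conditions):

[(2, 2, 0), (2, 9, 1), (5, 6, 3), (7, 5, 3), (9, 5, 4)]


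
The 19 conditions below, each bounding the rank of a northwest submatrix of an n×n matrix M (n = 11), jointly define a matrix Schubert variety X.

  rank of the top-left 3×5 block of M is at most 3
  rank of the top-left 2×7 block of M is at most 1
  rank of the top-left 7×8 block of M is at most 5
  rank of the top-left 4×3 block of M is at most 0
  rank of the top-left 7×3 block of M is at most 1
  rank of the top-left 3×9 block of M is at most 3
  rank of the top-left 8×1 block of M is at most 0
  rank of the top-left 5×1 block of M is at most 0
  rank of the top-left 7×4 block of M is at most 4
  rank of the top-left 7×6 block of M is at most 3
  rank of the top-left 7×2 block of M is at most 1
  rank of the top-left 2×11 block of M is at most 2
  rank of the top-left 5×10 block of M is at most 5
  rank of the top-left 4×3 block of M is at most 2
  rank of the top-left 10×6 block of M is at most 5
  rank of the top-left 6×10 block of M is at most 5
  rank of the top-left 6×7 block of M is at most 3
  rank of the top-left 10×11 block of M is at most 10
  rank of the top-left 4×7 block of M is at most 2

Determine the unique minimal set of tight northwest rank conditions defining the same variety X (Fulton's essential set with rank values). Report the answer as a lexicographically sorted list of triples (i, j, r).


Computing R[i][j] = min implied NW-rank bound (n=11, 19 conditions):

  0, 0, 0, 1, 1, 1, 1, 1, 1, 1, 1
  0, 0, 0, 1, 1, 1, 1, 2, 2, 2, 2
  0, 0, 0, 1, 2, 2, 2, 3, 3, 3, 3
  0, 0, 0, 1, 2, 2, 2, 3, 4, 4, 4
  0, 1, 1, 2, 3, 3, 3, 4, 5, 5, 5
  0, 1, 1, 2, 3, 3, 3, 4, 5, 5, 6
  0, 1, 1, 2, 3, 3, 4, 5, 6, 6, 7
  0, 1, 2, 3, 4, 4, 5, 6, 7, 7, 8
  1, 2, 3, 4, 5, 5, 6, 7, 8, 8, 9
  1, 2, 3, 4, 5, 5, 6, 7, 8, 9, 10
  1, 2, 3, 4, 5, 6, 7, 8, 9, 10, 11

so w = (4, 8, 5, 9, 2, 11, 7, 3, 1, 10, 6).

Fulton essential set (9 of the 28 Rothe cells):

[(2, 7, 1), (4, 3, 0), (4, 7, 2), (6, 7, 3), (6, 10, 5), (7, 3, 1), (7, 6, 3), (8, 1, 0), (10, 6, 5)]


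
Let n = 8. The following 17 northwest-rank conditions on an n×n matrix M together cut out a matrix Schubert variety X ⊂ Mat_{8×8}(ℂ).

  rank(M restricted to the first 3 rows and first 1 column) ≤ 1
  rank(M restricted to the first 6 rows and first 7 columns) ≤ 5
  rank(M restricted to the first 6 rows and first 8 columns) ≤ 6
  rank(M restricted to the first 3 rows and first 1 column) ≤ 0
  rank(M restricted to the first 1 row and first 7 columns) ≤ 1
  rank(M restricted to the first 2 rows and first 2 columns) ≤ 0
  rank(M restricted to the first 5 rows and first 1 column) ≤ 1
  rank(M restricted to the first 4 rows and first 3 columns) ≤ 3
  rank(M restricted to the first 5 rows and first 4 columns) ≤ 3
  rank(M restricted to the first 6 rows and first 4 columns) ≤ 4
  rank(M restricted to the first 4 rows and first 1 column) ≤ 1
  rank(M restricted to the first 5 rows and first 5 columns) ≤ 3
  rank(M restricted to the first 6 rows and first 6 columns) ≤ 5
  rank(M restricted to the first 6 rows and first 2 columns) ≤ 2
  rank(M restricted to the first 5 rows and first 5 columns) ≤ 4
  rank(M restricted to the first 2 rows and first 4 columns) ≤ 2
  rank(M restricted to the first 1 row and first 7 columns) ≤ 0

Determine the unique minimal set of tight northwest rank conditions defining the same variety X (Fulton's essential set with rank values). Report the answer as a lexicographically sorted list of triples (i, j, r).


Recovering R(i,j) via the rank-extension bound from the 17 conditions:

  R[1]: 0, 0, 0, 0, 0, 0, 0, 1
  R[2]: 0, 0, 1, 1, 1, 1, 1, 2
  R[3]: 0, 1, 2, 2, 2, 2, 2, 3
  R[4]: 1, 2, 3, 3, 3, 3, 3, 4
  R[5]: 1, 2, 3, 3, 3, 4, 4, 5
  R[6]: 1, 2, 3, 4, 4, 5, 5, 6
  R[7]: 1, 2, 3, 4, 5, 6, 6, 7
  R[8]: 1, 2, 3, 4, 5, 6, 7, 8

giving w = (8, 3, 2, 1, 6, 4, 5, 7) via Δ²R.

|D(w)|=12, |Ess(w)|=4:

[(1, 7, 0), (2, 2, 0), (3, 1, 0), (5, 5, 3)]


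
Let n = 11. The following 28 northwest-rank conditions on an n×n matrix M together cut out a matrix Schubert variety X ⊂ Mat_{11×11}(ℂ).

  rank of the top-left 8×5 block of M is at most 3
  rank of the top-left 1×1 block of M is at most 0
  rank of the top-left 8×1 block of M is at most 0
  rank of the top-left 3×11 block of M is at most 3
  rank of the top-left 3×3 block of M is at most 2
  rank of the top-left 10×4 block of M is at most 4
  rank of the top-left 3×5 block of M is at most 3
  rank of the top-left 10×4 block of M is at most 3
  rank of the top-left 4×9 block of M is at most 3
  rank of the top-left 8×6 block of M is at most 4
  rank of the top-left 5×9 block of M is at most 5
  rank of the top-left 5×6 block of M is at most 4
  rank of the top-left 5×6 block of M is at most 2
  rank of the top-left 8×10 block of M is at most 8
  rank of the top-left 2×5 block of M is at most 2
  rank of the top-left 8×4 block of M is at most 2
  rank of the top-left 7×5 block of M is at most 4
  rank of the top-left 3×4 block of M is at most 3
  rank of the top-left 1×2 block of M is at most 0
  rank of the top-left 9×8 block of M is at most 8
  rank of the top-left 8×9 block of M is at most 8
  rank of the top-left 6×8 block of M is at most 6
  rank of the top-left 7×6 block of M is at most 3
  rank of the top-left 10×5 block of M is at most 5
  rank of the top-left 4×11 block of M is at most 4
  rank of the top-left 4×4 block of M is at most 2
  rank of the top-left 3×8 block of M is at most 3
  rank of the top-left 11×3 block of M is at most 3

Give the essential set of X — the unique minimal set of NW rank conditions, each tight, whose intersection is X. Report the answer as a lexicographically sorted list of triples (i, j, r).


Computing R[i][j] = min implied NW-rank bound (n=11, 28 conditions):

  0  0  1  1  1  1  1  1  1  1  1
  0  1  2  2  2  2  2  2  2  2  2
  0  1  2  2  2  2  3  3  3  3  3
  0  1  2  2  2  2  3  3  3  4  4
  0  1  2  2  2  2  3  4  4  5  5
  0  1  2  2  3  3  4  5  5  6  6
  0  1  2  2  3  3  4  5  6  7  7
  0  1  2  2  3  4  5  6  7  8  8
  1  2  3  3  4  5  6  7  8  9  9
  1  2  3  3  4  5  6  7  8  9  10
  1  2  3  4  5  6  7  8  9  10  11

the unique w with this rank table is (3, 2, 7, 10, 8, 5, 9, 6, 1, 11, 4).

Fulton essential set (7 of the 25 Rothe cells):

[(1, 2, 0), (4, 9, 3), (5, 6, 2), (7, 6, 3), (8, 1, 0), (8, 4, 2), (10, 4, 3)]


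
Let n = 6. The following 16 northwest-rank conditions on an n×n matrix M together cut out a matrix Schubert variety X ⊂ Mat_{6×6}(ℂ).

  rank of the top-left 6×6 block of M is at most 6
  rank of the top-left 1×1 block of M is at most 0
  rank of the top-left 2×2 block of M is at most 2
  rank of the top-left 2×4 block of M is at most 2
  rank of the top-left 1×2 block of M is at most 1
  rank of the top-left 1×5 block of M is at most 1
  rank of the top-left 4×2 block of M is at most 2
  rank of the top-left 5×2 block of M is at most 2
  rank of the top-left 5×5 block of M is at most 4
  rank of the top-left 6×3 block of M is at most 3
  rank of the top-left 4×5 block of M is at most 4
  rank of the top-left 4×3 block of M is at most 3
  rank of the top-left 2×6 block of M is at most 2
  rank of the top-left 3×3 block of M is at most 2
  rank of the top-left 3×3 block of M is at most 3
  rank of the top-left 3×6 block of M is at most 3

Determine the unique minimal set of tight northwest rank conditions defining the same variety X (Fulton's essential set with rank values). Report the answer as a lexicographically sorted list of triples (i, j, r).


Reconstructing r_w from the 16 given conditions:

  i=1: 0 | 1 | 1 | 1 | 1 | 1
  i=2: 1 | 2 | 2 | 2 | 2 | 2
  i=3: 1 | 2 | 2 | 3 | 3 | 3
  i=4: 1 | 2 | 3 | 4 | 4 | 4
  i=5: 1 | 2 | 3 | 4 | 4 | 5
  i=6: 1 | 2 | 3 | 4 | 5 | 6

second differences of R give the permutation w = (2, 1, 4, 3, 6, 5).

Fulton essential set (3 of the 3 Rothe cells):

[(1, 1, 0), (3, 3, 2), (5, 5, 4)]


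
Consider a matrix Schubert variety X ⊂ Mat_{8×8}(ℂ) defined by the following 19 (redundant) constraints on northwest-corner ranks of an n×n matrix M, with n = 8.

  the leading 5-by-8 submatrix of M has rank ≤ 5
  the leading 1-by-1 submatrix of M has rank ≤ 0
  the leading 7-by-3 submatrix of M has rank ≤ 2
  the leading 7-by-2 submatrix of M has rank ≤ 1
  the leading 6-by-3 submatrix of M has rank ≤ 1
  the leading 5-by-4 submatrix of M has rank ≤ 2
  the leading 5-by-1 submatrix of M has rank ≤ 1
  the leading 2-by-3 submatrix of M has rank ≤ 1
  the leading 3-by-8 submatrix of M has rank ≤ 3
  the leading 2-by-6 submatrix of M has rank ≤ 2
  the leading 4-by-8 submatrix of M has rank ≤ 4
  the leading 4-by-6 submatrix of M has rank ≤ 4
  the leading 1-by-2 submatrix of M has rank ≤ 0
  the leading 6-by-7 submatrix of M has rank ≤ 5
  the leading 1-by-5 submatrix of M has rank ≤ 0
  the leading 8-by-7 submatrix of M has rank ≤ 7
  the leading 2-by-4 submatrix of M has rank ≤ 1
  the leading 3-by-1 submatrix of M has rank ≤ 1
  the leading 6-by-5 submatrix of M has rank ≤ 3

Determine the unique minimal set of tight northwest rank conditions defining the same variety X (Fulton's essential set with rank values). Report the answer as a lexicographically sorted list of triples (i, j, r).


Reconstructing r_w from the 19 given conditions:

  R[1]: 0, 0, 0, 0, 0, 1, 1, 1
  R[2]: 1, 1, 1, 1, 1, 2, 2, 2
  R[3]: 1, 1, 1, 2, 2, 3, 3, 3
  R[4]: 1, 1, 1, 2, 3, 4, 4, 4
  R[5]: 1, 1, 1, 2, 3, 4, 5, 5
  R[6]: 1, 1, 1, 2, 3, 4, 5, 6
  R[7]: 1, 1, 2, 3, 4, 5, 6, 7
  R[8]: 1, 2, 3, 4, 5, 6, 7, 8

so w = (6, 1, 4, 5, 7, 8, 3, 2).

Fulton essential set (3 of the 14 Rothe cells):

[(1, 5, 0), (6, 3, 1), (7, 2, 1)]


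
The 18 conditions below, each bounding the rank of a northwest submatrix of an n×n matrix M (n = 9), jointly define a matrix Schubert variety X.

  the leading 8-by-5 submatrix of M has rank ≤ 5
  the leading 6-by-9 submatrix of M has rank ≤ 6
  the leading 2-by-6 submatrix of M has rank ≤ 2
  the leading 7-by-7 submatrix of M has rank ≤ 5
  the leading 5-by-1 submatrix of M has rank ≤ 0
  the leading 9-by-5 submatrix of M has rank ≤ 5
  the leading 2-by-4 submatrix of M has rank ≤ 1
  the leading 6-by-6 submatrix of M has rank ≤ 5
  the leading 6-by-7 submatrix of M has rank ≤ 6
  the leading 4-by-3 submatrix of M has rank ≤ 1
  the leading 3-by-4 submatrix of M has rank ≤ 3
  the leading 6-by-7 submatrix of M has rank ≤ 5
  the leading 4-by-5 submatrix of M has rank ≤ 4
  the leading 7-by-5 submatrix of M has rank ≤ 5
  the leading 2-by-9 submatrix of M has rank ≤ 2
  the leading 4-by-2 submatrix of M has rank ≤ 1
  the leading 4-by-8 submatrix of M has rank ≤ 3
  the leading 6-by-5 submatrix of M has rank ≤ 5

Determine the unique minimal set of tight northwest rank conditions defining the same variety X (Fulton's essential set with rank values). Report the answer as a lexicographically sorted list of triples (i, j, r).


The tightest implied rank at each (i,j), from the 18 conditions:

  0  1  1  1  1  1  1  1  1
  0  1  1  1  2  2  2  2  2
  0  1  1  2  3  3  3  3  3
  0  1  1  2  3  3  3  3  4
  0  1  2  3  4  4  4  4  5
  1  2  3  4  5  5  5  5  6
  1  2  3  4  5  5  5  6  7
  1  2  3  4  5  6  6  7  8
  1  2  3  4  5  6  7  8  9

the unique w with this rank table is (2, 5, 4, 9, 3, 1, 8, 6, 7).

D(w) has 14 cells with 5 SE-corners; essential set:

[(2, 4, 1), (4, 3, 1), (4, 8, 3), (5, 1, 0), (7, 7, 5)]


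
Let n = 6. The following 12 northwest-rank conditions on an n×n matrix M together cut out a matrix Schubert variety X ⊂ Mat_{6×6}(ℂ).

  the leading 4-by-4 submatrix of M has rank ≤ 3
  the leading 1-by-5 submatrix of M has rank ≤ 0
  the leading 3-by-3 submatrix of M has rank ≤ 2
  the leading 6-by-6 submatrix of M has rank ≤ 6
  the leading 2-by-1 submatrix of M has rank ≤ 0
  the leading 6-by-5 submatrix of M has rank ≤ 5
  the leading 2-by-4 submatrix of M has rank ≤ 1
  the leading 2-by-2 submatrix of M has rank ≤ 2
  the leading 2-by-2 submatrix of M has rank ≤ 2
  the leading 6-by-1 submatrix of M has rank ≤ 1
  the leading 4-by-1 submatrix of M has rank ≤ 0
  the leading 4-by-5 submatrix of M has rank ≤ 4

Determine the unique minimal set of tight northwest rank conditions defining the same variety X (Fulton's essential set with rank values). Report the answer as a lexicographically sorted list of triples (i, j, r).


Rank table r_w(6×6) implied by the 12 constraints:

  R[1]: 0, 0, 0, 0, 0, 1
  R[2]: 0, 1, 1, 1, 1, 2
  R[3]: 0, 1, 2, 2, 2, 3
  R[4]: 0, 1, 2, 3, 3, 4
  R[5]: 1, 2, 3, 4, 4, 5
  R[6]: 1, 2, 3, 4, 5, 6

the unique w with this rank table is (6, 2, 3, 4, 1, 5).

|D(w)|=8, |Ess(w)|=2:

[(1, 5, 0), (4, 1, 0)]
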